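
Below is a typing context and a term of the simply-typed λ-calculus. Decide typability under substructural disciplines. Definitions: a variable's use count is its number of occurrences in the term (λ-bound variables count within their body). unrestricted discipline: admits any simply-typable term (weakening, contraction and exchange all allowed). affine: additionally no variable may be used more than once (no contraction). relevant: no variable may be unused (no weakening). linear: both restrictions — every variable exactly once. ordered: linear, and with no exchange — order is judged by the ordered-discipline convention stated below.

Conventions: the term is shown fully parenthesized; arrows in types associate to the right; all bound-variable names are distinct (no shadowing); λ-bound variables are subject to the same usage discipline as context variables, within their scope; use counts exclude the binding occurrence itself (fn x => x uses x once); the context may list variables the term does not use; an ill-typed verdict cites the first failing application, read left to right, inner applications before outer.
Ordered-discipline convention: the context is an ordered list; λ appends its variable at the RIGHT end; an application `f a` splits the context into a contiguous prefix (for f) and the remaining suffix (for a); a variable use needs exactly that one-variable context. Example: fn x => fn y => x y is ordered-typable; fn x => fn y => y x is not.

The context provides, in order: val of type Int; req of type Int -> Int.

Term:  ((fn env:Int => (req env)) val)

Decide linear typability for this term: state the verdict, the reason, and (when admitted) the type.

yes — each of val, req, env used exactly once; term : Int
use counts: val ×1, req ×1, env [bound] ×1
left-to-right use order: req, env, val
typing: ✓ — Int
all disciplines: ordered ✗ · linear ✓ · affine ✓ · relevant ✓ · unrestricted ✓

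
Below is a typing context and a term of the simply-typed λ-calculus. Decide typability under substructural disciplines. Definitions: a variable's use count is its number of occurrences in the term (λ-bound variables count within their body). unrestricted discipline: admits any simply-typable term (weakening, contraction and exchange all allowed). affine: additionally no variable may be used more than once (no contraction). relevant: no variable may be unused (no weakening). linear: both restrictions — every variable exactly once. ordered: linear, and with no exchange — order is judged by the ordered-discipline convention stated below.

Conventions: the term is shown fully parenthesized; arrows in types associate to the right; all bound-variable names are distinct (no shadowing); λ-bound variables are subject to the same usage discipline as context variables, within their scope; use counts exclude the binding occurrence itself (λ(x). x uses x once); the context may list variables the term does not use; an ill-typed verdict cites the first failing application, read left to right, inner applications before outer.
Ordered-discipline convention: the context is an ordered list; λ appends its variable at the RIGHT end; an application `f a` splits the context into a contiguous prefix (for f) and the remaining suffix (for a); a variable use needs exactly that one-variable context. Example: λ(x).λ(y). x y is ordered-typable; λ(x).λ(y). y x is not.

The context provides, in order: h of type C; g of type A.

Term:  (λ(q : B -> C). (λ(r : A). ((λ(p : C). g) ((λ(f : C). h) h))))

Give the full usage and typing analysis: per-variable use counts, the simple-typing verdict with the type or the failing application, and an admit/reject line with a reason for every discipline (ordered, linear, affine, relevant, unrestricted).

usage: h: 2×, g: 1×, q [bound]: 0×, r [bound]: 0×, p [bound]: 0×, f [bound]: 0×
uses in reading order: g, h, h
typing: the term checks, with type (B -> C) -> A -> A
ordered: ✗ — repeated use of h ×2; unused: q, r, p, f — weakening required
linear: ✗ — repeated use of h ×2; unused: q, r, p, f — weakening required
affine: ✗ — repeated use of h ×2
relevant: ✗ — unused: q, r, p, f — weakening required
unrestricted: ✓ — typability at (B -> C) -> A -> A is all that's needed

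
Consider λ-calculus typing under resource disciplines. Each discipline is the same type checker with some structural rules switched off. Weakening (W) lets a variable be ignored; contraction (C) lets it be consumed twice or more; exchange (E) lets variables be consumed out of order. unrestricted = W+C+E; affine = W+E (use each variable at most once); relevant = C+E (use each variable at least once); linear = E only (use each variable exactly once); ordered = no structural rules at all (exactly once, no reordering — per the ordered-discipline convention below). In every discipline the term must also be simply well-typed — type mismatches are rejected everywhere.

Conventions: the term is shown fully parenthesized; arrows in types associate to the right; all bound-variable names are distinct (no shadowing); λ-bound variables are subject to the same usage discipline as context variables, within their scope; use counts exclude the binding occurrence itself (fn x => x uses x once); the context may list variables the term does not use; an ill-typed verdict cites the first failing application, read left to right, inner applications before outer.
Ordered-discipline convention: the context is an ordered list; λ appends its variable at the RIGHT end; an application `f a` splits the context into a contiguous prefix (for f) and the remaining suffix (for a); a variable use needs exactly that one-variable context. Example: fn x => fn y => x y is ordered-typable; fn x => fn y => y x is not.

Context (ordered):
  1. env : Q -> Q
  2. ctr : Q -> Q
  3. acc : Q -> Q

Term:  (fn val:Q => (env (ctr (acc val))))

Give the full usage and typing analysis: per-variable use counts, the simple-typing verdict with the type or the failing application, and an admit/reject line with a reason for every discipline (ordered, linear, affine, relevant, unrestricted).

variable uses: env: 1; ctr: 1; acc: 1; val (λ-bound): 1
use order (left to right): env, ctr, acc, val
typing: well-typed at Q -> Q
ordered ✓ (single-use (env, ctr, acc, val), ordered derivation ok)
linear ✓ (each of env, ctr, acc, val used exactly once)
affine ✓ (at most one use each (env, ctr, acc, val))
relevant ✓ (env, ctr, acc, val: all used, weakening unneeded)
unrestricted ✓ (well-typed at Q -> Q; no restrictions here)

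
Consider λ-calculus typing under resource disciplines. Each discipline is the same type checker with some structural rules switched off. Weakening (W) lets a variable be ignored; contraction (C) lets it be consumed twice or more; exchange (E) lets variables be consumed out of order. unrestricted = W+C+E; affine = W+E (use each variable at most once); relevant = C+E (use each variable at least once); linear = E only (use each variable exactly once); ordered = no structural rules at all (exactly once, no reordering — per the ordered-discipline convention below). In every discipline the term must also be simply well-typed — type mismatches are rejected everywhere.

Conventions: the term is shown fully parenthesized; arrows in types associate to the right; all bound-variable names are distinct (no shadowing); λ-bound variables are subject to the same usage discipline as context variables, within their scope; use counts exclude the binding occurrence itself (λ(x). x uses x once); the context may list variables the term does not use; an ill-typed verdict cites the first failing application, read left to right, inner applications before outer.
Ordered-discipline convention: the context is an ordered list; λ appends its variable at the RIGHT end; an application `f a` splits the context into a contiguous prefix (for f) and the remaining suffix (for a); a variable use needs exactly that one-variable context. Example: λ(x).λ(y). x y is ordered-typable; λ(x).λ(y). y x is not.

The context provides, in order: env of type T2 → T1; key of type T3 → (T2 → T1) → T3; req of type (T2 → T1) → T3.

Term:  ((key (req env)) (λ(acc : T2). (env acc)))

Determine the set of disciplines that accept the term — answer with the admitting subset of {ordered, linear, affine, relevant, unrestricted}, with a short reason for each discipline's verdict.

accepted by: relevant, unrestricted
variable uses: env=2, key=1, req=1, acc (bound)=1
left-to-right use order: key, req, env, env, acc
typing: ✓ — T3
ordered ✗ (env ×2 used more than once (contraction))
linear ✗ (env ×2 used more than once (contraction))
affine ✗ (env ×2 used more than once (contraction))
relevant ✓ (every one of env, key, req, acc appears)
unrestricted ✓ (well-typed at T3; no restrictions here)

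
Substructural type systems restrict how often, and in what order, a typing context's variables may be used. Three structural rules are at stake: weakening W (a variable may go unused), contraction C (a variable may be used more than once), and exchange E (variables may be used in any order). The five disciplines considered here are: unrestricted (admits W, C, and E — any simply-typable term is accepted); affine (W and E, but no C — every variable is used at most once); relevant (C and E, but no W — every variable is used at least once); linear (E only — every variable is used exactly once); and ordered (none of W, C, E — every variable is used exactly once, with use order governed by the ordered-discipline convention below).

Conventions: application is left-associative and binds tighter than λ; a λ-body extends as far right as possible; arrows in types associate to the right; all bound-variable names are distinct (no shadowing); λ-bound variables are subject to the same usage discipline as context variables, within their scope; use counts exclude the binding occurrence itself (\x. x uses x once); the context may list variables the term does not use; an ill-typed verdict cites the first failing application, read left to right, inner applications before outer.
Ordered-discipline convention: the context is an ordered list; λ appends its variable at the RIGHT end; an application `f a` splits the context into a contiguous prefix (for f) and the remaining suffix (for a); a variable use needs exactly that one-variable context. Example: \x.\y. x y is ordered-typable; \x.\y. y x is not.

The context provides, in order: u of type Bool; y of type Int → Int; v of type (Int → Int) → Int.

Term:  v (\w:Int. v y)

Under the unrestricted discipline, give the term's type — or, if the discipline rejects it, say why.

term : Int
usage: u: 0; y: 1; v: 2; w (bound): 0
left-to-right use order: v, v, y
typing: the term checks, with type Int
across the five disciplines: ordered ✗, linear ✗, affine ✗, relevant ✗, unrestricted ✓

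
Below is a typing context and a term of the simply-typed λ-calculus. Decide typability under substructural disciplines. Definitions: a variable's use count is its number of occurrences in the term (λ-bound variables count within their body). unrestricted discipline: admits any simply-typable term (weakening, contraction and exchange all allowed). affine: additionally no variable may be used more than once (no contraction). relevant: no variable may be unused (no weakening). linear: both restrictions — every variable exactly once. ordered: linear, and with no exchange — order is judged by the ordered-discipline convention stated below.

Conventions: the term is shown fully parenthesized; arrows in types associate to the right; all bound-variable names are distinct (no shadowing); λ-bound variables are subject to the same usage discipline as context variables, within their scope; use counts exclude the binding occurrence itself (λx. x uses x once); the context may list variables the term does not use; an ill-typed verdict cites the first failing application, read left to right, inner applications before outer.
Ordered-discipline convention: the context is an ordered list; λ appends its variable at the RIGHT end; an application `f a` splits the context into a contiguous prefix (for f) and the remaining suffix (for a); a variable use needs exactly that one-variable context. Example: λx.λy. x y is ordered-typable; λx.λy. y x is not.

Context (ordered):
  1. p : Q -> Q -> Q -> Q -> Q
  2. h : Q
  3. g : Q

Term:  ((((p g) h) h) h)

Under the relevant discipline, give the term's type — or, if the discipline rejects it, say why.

term : Q
use counts: p ×1, h ×3, g ×1
order of uses: p, g, h, h, h
typing: well-typed at Q
per-discipline verdicts: ordered ✗, linear ✗, affine ✗, relevant ✓, unrestricted ✓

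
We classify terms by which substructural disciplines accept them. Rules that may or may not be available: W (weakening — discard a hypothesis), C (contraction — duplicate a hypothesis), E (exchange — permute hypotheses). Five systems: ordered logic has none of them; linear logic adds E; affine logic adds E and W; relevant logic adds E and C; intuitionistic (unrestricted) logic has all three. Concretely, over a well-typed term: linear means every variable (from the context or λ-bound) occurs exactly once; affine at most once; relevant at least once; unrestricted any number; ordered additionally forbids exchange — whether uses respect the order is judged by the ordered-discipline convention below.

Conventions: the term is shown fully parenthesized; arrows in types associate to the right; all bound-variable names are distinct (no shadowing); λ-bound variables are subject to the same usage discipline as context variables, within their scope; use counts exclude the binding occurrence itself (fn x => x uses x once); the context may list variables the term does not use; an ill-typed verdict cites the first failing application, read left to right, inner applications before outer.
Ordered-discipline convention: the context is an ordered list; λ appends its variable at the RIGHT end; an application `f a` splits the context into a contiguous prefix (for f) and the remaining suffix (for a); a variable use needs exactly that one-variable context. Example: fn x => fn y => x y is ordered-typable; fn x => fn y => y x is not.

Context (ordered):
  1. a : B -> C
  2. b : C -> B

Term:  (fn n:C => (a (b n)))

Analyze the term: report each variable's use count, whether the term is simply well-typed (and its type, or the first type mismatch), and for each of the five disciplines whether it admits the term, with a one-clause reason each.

usage: a ×1, b ×1, n (bound) ×1
order of uses: a, b, n
typing: well-typed — term : C -> C
ordered: ✓, one use each (a, b, n); ordered split holds
linear: ✓, each of a, b, n used exactly once
affine: ✓, no duplicate uses among a, b, n
relevant: ✓, none of a, b, n goes unused
unrestricted: ✓, well-typed at C -> C; no restrictions here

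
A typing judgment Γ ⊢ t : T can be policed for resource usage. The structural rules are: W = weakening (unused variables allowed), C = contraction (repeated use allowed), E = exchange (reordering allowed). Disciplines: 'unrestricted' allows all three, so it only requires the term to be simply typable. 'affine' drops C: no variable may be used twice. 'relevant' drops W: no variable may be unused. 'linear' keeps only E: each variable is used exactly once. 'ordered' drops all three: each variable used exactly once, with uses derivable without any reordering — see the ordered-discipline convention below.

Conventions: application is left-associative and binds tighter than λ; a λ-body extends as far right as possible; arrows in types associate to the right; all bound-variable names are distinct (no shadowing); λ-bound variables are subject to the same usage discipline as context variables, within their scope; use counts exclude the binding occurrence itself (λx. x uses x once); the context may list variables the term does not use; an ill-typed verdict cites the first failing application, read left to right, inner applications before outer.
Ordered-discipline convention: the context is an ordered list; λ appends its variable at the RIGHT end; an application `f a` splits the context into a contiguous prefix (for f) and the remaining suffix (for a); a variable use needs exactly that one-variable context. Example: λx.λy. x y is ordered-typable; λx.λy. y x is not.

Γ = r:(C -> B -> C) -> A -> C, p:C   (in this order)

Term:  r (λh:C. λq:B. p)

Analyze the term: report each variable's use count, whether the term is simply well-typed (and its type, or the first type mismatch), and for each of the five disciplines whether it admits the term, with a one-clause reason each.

usage: r: 1×; p: 1×; h (λ-bound): 0×; q (λ-bound): 0×
use order (left to right): r, p
typing: well-typed at A -> C
ordered ✗ (unused: h, q — weakening required)
linear ✗ (unused: h, q — weakening required)
affine ✓ (none of r, p, h, q used more than once)
relevant ✗ (unused: h, q — weakening required)
unrestricted ✓ (type-checks (A -> C) and nothing is barred)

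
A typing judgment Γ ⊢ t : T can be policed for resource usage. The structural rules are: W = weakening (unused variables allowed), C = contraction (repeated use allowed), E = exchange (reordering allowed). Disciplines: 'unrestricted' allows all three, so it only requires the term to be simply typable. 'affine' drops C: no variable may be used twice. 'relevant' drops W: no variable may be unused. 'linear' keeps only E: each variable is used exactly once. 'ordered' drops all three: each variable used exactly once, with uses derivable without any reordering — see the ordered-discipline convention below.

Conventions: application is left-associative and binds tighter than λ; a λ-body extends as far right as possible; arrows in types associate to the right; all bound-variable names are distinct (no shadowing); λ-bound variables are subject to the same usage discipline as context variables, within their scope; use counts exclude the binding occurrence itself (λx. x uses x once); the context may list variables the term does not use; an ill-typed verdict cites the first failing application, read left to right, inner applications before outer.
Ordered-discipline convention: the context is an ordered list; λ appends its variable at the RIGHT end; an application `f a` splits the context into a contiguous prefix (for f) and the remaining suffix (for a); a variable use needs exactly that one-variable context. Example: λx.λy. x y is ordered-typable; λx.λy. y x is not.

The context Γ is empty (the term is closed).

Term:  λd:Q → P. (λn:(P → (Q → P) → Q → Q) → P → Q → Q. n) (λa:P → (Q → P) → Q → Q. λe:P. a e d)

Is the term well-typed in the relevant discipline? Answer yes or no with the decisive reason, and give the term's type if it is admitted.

yes — every one of d, n, a, e appears; term : (Q → P) → (P → (Q → P) → Q → Q) → P → Q → Q
counts: d (λ-bound): 1, n (λ-bound): 1, a (λ-bound): 1, e (λ-bound): 1
left-to-right use order: n, a, e, d
typing: the term checks, with type (Q → P) → (P → (Q → P) → Q → Q) → P → Q → Q
per-discipline verdicts: ordered ✗; linear ✓; affine ✓; relevant ✓; unrestricted ✓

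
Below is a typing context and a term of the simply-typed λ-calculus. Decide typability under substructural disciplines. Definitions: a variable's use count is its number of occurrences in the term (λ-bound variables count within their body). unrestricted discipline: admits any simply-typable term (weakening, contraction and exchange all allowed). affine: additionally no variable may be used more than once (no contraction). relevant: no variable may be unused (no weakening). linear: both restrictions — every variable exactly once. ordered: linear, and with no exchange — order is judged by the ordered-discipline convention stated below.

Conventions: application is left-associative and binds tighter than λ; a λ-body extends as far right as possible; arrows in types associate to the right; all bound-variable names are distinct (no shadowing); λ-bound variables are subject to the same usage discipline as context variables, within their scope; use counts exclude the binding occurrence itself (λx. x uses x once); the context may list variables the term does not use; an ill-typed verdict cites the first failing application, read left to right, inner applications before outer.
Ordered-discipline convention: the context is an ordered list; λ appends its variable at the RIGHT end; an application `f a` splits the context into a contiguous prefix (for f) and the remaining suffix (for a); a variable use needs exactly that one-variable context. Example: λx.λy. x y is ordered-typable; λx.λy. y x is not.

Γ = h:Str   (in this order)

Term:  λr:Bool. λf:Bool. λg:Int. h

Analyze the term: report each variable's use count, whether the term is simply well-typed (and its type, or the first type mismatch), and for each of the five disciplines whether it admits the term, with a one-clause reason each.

variable uses: h: 1×, r [bound]: 0×, f [bound]: 0×, g [bound]: 0×
order of uses: h
typing: well-typed at Bool → Bool → Int → Str
ordered: ✗ — r, f, g never used (weakening)
linear: ✗ — r, f, g never used (weakening)
affine: ✓ — none of h, r, f, g used more than once
relevant: ✗ — r, f, g never used (weakening)
unrestricted: ✓ — well-typed at Bool → Bool → Int → Str; no restrictions here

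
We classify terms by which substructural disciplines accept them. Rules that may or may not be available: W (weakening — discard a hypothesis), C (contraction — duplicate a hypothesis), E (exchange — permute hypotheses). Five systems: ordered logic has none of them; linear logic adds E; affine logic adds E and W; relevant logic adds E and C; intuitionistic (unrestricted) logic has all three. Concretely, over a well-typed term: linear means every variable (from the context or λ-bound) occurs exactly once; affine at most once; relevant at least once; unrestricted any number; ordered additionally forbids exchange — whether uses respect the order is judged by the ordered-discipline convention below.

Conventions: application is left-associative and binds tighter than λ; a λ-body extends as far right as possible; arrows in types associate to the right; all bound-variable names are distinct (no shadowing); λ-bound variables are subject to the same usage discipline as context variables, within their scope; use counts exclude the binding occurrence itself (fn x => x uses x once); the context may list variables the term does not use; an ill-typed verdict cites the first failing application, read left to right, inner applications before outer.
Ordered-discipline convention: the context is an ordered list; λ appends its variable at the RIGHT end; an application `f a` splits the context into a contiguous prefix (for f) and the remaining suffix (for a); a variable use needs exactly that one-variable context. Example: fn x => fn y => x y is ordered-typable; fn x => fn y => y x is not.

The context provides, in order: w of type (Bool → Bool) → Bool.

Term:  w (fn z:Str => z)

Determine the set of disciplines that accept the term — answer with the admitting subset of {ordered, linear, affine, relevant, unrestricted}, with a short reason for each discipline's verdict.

admitted by: none
counts: w=1; z (λ-bound)=1
uses in reading order: w, z
typing: ill-typed: an application expects Bool → Bool but receives Str → Str
ordered: ✗, a type mismatch blocks all five
linear: ✗, the type mismatch rejects it
affine: ✗, not simply typable
relevant: ✗, fails simple typing
unrestricted: ✗, a type mismatch blocks all five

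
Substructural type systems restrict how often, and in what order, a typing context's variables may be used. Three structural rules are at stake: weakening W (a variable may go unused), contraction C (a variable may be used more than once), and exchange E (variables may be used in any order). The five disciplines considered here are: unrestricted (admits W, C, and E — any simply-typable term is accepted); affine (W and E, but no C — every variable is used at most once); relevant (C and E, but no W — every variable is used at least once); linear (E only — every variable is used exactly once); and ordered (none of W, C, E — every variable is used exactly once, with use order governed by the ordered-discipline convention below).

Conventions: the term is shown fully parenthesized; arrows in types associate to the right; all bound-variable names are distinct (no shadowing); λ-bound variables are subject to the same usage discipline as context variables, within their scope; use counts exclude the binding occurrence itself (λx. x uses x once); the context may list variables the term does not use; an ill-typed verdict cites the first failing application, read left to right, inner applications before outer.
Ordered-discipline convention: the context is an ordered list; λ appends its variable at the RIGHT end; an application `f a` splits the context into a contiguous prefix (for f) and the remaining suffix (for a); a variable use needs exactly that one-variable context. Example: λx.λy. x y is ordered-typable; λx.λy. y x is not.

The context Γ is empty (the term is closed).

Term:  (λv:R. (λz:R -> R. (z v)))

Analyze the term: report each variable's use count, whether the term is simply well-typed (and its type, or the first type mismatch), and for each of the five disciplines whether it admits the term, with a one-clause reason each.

use counts: v [bound]: 1×, z [bound]: 1×
left-to-right use order: z, v
typing: well-typed — term : R -> (R -> R) -> R
ordered: ✗, no contiguous prefix/suffix split fits z, v
linear: ✓, single use per variable (v, z)
affine: ✓, v, z: no repeats, contraction unneeded
relevant: ✓, every one of v, z appears
unrestricted: ✓, well-typed at R -> (R -> R) -> R; no restrictions here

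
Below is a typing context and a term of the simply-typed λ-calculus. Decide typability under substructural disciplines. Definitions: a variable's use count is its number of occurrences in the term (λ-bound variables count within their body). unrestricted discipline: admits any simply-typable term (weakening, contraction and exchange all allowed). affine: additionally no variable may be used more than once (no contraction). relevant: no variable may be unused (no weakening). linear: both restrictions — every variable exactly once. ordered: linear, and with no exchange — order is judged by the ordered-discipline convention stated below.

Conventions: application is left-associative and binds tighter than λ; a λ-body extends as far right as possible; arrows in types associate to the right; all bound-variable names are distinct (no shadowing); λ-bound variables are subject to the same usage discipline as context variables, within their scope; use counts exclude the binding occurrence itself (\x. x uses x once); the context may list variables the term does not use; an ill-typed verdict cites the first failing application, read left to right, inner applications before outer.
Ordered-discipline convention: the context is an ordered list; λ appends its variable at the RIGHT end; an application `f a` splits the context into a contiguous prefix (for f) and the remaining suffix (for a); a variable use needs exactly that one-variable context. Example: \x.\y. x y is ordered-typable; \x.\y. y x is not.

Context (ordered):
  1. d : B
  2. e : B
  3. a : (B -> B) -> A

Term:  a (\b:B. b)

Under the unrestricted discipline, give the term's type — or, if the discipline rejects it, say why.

term : A
counts: d ×0, e ×0, a ×1, b (λ-bound) ×1
use order (left to right): a, b
typing: ✓ — A
all disciplines: ordered ✗ | linear ✗ | affine ✓ | relevant ✗ | unrestricted ✓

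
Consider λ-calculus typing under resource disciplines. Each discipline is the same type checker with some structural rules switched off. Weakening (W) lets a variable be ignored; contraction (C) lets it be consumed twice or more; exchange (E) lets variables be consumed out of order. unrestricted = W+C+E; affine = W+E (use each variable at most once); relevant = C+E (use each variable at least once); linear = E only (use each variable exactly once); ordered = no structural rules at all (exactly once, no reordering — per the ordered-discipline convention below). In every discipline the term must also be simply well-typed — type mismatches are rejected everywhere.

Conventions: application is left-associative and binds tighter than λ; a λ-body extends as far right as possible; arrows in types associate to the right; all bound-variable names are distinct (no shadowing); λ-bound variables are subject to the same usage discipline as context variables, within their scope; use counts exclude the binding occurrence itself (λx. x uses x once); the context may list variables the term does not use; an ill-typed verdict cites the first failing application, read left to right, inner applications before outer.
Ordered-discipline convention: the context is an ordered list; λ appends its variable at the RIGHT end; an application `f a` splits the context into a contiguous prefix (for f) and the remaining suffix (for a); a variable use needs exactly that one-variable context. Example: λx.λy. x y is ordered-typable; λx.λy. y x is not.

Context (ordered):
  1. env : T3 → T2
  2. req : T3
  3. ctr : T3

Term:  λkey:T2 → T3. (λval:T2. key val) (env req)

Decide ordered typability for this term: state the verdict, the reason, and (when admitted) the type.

no — unused: ctr — weakening required
counts: env: 1, req: 1, ctr: 0, key (λ-bound): 1, val (λ-bound): 1
left-to-right use order: key, val, env, req
typing: well-typed — term : (T2 → T3) → T3
per-discipline verdicts: ordered ✗ · linear ✗ · affine ✓ · relevant ✗ · unrestricted ✓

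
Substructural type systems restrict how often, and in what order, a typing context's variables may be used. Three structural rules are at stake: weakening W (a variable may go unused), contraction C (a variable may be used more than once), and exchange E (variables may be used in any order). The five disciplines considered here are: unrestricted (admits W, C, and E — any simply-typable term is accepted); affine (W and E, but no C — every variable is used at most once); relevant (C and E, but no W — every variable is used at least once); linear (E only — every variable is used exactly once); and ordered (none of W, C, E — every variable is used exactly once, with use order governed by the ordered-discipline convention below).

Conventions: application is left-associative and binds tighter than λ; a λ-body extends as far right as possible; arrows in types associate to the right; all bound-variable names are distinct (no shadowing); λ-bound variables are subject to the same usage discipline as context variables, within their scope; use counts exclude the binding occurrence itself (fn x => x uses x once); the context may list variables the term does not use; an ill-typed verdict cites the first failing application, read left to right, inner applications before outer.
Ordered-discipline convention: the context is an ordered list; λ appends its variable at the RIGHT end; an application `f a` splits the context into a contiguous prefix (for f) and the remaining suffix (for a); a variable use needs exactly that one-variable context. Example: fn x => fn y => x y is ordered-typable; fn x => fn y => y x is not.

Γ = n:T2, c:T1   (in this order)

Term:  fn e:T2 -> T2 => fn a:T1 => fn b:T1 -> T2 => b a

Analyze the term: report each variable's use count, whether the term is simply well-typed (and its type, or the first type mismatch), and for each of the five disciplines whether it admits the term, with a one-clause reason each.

variable uses: n: 0; c: 0; e (λ-bound): 0; a (λ-bound): 1; b (λ-bound): 1
order of uses: b, a
typing: well-typed at (T2 -> T2) -> T1 -> (T1 -> T2) -> T2
ordered ✗ (n, c, e left unused)
linear ✗ (n, c, e left unused)
affine ✓ (none of n, c, e, a, b used more than once)
relevant ✗ (n, c, e left unused)
unrestricted ✓ (well-typed at (T2 -> T2) -> T1 -> (T1 -> T2) -> T2; no restrictions here)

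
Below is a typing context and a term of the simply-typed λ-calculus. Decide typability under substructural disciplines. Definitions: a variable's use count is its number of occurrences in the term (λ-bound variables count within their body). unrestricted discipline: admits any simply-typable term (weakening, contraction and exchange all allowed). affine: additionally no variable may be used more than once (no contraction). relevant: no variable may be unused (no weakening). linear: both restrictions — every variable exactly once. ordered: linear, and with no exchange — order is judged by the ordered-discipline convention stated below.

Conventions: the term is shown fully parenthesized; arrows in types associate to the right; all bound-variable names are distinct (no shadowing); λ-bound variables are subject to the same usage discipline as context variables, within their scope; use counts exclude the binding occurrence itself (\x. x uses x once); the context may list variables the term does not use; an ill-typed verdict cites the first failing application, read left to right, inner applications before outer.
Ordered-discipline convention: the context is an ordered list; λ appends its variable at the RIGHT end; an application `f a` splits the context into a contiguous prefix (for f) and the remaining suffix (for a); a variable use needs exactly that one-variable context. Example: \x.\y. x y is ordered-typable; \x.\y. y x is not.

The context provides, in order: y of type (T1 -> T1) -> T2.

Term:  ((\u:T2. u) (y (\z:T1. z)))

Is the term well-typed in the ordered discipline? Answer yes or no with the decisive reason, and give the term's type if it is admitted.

yes — one use each (y, u, z); ordered split holds; term : T2
use counts: y: 1; u (bound): 1; z (bound): 1
uses in reading order: u, y, z
typing: ✓ — T2
all disciplines: ordered ✓, linear ✓, affine ✓, relevant ✓, unrestricted ✓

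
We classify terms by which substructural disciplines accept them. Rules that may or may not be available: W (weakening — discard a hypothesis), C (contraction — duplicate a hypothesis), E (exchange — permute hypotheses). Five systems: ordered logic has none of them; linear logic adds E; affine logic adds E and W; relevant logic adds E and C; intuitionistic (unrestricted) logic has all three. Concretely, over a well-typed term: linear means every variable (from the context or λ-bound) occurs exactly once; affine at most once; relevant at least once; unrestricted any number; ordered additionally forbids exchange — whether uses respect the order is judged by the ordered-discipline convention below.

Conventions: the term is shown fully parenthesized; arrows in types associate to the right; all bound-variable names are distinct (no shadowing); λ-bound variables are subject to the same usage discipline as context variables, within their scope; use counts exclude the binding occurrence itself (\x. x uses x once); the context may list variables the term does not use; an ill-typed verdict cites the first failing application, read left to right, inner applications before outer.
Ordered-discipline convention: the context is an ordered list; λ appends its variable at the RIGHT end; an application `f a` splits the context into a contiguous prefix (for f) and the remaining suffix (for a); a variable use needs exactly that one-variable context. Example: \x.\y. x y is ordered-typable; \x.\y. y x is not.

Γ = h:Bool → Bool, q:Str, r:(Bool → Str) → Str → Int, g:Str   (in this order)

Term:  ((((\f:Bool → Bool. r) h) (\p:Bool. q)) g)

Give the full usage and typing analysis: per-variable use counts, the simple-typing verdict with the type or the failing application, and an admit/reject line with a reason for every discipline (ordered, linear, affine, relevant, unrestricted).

usage: h ×1; q ×1; r ×1; g ×1; f [bound] ×0; p [bound] ×0
order of uses: r, h, q, g
typing: well-typed — term : Int
ordered: ✗, f, p left unused
linear: ✗, f, p left unused
affine: ✓, at most one use each (h, q, r, g, f, p)
relevant: ✗, f, p left unused
unrestricted: ✓, well-typed at Int; no restrictions here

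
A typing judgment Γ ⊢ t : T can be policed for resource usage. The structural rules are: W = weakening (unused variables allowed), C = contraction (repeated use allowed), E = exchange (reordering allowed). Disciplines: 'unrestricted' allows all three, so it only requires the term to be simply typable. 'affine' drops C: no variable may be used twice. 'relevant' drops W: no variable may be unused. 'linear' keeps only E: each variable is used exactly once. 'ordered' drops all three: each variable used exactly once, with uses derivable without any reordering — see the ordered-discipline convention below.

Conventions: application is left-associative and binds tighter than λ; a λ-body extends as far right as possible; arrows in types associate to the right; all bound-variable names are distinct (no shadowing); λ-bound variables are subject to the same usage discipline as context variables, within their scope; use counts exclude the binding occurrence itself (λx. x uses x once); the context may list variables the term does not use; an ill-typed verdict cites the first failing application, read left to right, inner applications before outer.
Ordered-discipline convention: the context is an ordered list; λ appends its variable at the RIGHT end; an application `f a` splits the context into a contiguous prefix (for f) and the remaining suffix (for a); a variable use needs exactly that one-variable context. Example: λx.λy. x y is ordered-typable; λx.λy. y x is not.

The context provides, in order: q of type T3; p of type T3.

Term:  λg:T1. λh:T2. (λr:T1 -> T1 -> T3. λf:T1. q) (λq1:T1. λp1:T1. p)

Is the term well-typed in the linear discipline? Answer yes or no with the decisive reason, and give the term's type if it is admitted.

no — g, h, r, f, q1, p1 never used (weakening)
variable uses: q: 1, p: 1, g [bound]: 0, h [bound]: 0, r [bound]: 0, f [bound]: 0, q1 [bound]: 0, p1 [bound]: 0
left-to-right use order: q, p
typing: well-typed at T1 -> T2 -> T1 -> T3
across the five disciplines: ordered ✗; linear ✗; affine ✓; relevant ✗; unrestricted ✓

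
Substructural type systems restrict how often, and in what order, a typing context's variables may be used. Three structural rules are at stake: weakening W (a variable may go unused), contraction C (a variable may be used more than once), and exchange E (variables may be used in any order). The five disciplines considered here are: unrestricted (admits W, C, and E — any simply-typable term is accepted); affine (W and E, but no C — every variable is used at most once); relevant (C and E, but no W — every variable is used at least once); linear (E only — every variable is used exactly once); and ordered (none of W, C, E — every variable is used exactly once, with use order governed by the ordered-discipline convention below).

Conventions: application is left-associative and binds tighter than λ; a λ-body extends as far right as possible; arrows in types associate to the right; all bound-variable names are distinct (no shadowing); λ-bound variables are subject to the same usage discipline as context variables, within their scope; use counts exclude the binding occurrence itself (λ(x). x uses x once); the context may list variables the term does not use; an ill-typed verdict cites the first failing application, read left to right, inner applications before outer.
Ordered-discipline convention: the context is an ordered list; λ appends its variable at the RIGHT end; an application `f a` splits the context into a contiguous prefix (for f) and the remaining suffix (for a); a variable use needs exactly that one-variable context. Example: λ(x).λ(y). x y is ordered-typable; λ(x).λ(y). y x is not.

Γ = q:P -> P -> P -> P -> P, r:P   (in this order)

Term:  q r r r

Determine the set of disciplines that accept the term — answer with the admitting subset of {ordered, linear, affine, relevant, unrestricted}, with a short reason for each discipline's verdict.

admitted by: relevant, unrestricted
counts: q ×1; r ×3
left-to-right use order: q, r, r, r
typing: well-typed at P -> P
ordered ✗ (uses contraction: r ×3)
linear ✗ (uses contraction: r ×3)
affine ✗ (uses contraction: r ×3)
relevant ✓ (q, r: all used, weakening unneeded)
unrestricted ✓ (simply typable at P -> P; W, C, E all held)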